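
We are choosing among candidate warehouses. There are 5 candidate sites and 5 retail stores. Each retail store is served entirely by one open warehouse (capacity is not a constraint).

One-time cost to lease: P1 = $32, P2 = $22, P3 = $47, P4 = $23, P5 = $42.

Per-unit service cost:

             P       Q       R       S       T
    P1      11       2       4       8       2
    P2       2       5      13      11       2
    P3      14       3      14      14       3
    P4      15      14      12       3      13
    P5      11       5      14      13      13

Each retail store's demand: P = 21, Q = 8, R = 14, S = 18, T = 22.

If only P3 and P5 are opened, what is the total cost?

Total cost: 840

Each retail store is assigned to its cheapest site among the open ones.
{P3, P5}: P→P5 11·21=231, Q→P3 3·8=24, R→P3 14·14=196, S→P5 13·18=234, T→P3 3·22=66. Service 751; fixed 89; total 840.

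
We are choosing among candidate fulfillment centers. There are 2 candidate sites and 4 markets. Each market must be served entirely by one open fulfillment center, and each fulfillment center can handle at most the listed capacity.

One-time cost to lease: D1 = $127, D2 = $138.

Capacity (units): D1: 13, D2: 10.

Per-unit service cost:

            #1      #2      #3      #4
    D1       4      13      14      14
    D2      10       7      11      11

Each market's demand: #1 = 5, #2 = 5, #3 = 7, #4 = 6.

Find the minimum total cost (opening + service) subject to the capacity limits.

Open {D1, D2}: #1→D2 10·5=50, #2→D2 7·5=35, #3→D1 14·7=98, #4→D1 14·6=84.
Loads: D1 carries 13/13, D2 carries 10/10. Service 267; fixed 265; total 532.

Minimum total cost: 532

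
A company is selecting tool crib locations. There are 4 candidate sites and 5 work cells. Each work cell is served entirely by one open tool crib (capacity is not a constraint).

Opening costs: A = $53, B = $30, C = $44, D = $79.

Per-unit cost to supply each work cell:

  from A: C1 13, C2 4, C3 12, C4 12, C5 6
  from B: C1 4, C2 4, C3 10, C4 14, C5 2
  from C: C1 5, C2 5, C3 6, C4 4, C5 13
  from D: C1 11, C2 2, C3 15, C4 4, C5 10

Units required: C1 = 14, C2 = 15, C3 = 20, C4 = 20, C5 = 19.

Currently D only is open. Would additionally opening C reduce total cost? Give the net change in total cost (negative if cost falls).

Current service cost with {D}: 754.
Adding C: each work cell re-picks its cheapest; new service cost 490, saving 264.
Extra fixed cost: 44. Net change = 44 − 264 = -220.
(Totals: 833 → 613.)

Yes — net change −220 (cost falls by 220).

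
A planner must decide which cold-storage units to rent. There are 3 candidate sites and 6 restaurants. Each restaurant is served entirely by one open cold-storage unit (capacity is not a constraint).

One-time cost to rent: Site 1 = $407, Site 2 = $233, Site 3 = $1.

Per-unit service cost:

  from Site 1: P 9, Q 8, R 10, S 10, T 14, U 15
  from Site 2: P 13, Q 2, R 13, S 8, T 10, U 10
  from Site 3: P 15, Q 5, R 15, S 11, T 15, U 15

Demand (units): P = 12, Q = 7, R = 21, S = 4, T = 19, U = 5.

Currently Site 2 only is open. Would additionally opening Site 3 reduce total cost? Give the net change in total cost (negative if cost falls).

Current service cost with {Site 2}: 715.
Adding Site 3: each restaurant re-picks its cheapest; new service cost 715, saving 0.
Extra fixed cost: 1. Net change = 1 − 0 = 1.
(Totals: 948 → 949.)

No — net change +1 (cost rises by 1).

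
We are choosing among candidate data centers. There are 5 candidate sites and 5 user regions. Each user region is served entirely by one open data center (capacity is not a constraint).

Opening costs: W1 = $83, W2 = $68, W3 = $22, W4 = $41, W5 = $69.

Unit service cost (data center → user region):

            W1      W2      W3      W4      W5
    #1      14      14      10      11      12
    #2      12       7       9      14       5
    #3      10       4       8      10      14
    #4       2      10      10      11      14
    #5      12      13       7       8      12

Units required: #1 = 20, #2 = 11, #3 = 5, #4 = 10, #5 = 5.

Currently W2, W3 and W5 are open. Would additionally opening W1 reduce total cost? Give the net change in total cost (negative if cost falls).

Current service cost with {W2, W3, W5}: 410.
Adding W1: each user region re-picks its cheapest; new service cost 330, saving 80.
Extra fixed cost: 83. Net change = 83 − 80 = 3.
(Totals: 569 → 572.)

No — net change +3 (cost rises by 3).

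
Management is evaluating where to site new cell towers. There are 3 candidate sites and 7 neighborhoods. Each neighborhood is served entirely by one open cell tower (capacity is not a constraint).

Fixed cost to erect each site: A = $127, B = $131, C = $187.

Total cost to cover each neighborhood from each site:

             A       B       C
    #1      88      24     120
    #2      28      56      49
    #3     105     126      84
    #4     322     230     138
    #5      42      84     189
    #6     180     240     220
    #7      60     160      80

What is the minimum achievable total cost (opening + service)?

Minimum total cost: 927

For any fixed open set, each neighborhood goes to its cheapest open site; total = fixed + service.
{A, B}: #1→B 24, #2→A 28, #3→A 105, #4→B 230, #5→A 42, #6→A 180, #7→A 60. Service 669; fixed 258; total 927.
{A, C}: #1→A 88, #2→A 28, #3→C 84, #4→C 138, #5→A 42, #6→A 180, #7→A 60. Service 620; fixed 314; total 934.
{A}: service 825 + fixed 127 = 952
{A, B, C}: service 556 + fixed 445 = 1001
No other subset beats 927.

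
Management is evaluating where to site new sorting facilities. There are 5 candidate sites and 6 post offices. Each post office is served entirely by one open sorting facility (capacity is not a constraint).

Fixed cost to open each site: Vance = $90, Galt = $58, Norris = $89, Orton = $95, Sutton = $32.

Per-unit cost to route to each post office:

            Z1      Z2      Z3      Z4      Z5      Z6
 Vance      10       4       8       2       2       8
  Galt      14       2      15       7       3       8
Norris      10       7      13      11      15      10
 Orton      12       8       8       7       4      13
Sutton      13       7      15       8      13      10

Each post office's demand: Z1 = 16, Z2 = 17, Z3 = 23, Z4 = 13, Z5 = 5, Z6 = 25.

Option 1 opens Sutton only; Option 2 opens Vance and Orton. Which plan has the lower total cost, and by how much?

Option 2 is cheaper by 290.

Option 1: {Sutton}: Z1→Sutton 13·16=208, Z2→Sutton 7·17=119, Z3→Sutton 15·23=345, Z4→Sutton 8·13=104, Z5→Sutton 13·5=65, Z6→Sutton 10·25=250. Service 1091; fixed 32; total 1123.
Option 2: {Vance, Orton}: Z1→Vance 10·16=160, Z2→Vance 4·17=68, Z3→Vance 8·23=184, Z4→Vance 2·13=26, Z5→Vance 2·5=10, Z6→Vance 8·25=200. Service 648; fixed 185; total 833.
Difference: |1123 − 833| = 290.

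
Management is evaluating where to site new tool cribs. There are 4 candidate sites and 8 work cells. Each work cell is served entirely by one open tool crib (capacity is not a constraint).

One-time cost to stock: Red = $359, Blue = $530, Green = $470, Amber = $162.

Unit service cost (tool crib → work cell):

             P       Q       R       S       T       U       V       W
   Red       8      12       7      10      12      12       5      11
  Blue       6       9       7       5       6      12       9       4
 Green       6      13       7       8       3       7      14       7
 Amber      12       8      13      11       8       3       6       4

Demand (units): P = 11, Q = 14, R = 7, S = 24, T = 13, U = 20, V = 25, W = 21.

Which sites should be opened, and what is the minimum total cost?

For any fixed open set, each work cell goes to its cheapest open site; total = fixed + service.
{Amber}: P→Amber 12·11=132, Q→Amber 8·14=112, R→Amber 13·7=91, S→Amber 11·24=264, T→Amber 8·13=104, U→Amber 3·20=60, V→Amber 6·25=150, W→Amber 4·21=84. Service 997; fixed 162; total 1159.
{Red, Amber}: P→Red 8·11=88, Q→Amber 8·14=112, R→Red 7·7=49, S→Red 10·24=240, T→Amber 8·13=104, U→Amber 3·20=60, V→Red 5·25=125, W→Amber 4·21=84. Service 862; fixed 521; total 1383.
{Green, Amber}: service 752 + fixed 632 = 1384
{Red, Blue, Green, Amber}: service 655 + fixed 1521 = 2176
(All 15 nonempty subsets were checked; Amber only is lowest.)

Open Amber only; minimum total cost 1159.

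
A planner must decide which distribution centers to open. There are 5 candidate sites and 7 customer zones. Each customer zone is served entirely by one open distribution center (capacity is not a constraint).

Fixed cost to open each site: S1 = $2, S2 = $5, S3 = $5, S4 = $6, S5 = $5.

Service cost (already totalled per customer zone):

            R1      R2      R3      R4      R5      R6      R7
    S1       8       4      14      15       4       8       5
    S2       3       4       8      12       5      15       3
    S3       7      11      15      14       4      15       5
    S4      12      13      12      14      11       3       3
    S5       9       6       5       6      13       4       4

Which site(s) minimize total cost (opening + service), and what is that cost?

Open S2 and S5; minimum total cost 40.

For any fixed open set, each customer zone goes to its cheapest open site; total = fixed + service.
{S2, S5}: R1→S2 3, R2→S2 4, R3→S5 5, R4→S5 6, R5→S2 5, R6→S5 4, R7→S2 3. Service 30; fixed 10; total 40.
{S1, S2, S5}: R1→S2 3, R2→S1 4, R3→S5 5, R4→S5 6, R5→S1 4, R6→S5 4, R7→S2 3. Service 29; fixed 12; total 41.
{S1, S5}: service 35 + fixed 7 = 42
{S1, S2, S3, S4, S5}: R1→S2 3, R2→S1 4, R3→S5 5, R4→S5 6, R5→S1 4, R6→S4 3, R7→S2 3. Service 28; fixed 23; total 51.
No other subset beats 40.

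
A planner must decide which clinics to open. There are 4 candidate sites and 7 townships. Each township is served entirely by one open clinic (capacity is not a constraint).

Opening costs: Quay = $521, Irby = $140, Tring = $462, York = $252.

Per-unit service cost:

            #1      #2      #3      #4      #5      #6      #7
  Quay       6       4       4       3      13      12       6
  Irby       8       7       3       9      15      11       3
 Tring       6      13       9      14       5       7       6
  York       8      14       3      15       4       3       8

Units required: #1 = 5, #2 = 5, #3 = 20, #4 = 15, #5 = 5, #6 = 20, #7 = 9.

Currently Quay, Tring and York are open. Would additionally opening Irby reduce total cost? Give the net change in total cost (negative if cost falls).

Current service cost with {Quay, Tring, York}: 289.
Adding Irby: each township re-picks its cheapest; new service cost 262, saving 27.
Extra fixed cost: 140. Net change = 140 − 27 = 113.
(Totals: 1524 → 1637.)

No — net change +113 (cost rises by 113).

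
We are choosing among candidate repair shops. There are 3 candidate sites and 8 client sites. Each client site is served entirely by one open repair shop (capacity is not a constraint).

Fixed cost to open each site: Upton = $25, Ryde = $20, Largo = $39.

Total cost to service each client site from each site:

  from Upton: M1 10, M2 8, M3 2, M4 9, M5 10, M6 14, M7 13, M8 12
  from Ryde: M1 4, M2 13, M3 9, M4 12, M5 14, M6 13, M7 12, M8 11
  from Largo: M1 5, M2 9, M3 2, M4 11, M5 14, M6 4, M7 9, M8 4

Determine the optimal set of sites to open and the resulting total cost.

Open Largo only; minimum total cost 97.

For any fixed open set, each client site goes to its cheapest open site; total = fixed + service.
{Largo}: M1→Largo 5, M2→Largo 9, M3→Largo 2, M4→Largo 11, M5→Largo 14, M6→Largo 4, M7→Largo 9, M8→Largo 4. Service 58; fixed 39; total 97.
{Upton}: service 78 + fixed 25 = 103
{Ryde}: service 88 + fixed 20 = 108
{Upton, Ryde, Largo}: M1→Ryde 4, M2→Upton 8, M3→Upton 2, M4→Upton 9, M5→Upton 10, M6→Largo 4, M7→Largo 9, M8→Largo 4. Service 50; fixed 84; total 134.
(All 7 nonempty subsets were checked; Largo only is lowest.)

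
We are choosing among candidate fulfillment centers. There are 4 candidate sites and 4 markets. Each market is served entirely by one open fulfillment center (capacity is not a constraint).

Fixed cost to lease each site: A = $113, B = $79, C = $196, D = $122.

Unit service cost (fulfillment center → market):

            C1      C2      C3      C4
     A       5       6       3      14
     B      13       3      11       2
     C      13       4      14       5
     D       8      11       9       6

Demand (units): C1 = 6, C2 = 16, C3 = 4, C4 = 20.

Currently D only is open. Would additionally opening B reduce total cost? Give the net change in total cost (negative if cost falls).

Current service cost with {D}: 380.
Adding B: each market re-picks its cheapest; new service cost 172, saving 208.
Extra fixed cost: 79. Net change = 79 − 208 = -129.
(Totals: 502 → 373.)

Yes — net change −129 (cost falls by 129).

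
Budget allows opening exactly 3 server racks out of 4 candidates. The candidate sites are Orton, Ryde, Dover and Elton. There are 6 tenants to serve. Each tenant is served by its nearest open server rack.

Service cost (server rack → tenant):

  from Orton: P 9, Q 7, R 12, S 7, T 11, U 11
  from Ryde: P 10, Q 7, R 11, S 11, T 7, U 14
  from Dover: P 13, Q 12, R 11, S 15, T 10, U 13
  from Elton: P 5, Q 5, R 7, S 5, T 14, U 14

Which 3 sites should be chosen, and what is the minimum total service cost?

With exactly 3 open, each tenant uses its cheapest among the chosen.
{Orton, Ryde, Elton}: P→Elton 5, Q→Elton 5, R→Elton 7, S→Elton 5, T→Ryde 7, U→Orton 11. Service cost 40.
{Ryde, Dover, Elton}: service cost 42
{Orton, Dover, Elton}: service cost 43
Among all 4 size-3 choices, {Orton, Ryde, Elton} is lowest.

Choose Orton, Ryde and Elton; total service cost 40.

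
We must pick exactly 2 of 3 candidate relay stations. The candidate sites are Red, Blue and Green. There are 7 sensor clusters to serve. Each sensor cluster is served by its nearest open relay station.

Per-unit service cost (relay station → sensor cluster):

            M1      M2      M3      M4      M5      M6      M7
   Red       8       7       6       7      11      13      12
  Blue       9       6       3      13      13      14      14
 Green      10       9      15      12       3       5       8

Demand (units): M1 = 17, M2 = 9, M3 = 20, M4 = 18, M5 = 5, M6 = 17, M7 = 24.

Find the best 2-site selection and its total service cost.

With exactly 2 open, each sensor cluster uses its cheapest among the chosen.
{Red, Green}: M1→Red 8·17=136, M2→Red 7·9=63, M3→Red 6·20=120, M4→Red 7·18=126, M5→Green 3·5=15, M6→Green 5·17=85, M7→Green 8·24=192. Service cost 737.
{Blue, Green}: service cost 775
{Red, Blue}: service cost 940
Among all 3 size-2 choices, {Red, Green} is lowest.

Choose Red and Green; total service cost 737.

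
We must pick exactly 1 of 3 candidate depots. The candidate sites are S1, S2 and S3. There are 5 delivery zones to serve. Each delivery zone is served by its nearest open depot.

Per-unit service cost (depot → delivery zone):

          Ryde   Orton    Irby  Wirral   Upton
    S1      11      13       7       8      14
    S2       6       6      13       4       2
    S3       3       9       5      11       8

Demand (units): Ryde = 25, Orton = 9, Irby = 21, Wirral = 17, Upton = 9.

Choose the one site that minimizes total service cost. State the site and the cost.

Choose S3 only; total service cost 520.

With exactly 1 open, each delivery zone uses its cheapest among the chosen.
{S3}: Ryde→S3 3·25=75, Orton→S3 9·9=81, Irby→S3 5·21=105, Wirral→S3 11·17=187, Upton→S3 8·9=72. Service cost 520.
{S2}: service cost 563
{S1}: service cost 801
Among all 3 size-1 choices, {S3} is lowest.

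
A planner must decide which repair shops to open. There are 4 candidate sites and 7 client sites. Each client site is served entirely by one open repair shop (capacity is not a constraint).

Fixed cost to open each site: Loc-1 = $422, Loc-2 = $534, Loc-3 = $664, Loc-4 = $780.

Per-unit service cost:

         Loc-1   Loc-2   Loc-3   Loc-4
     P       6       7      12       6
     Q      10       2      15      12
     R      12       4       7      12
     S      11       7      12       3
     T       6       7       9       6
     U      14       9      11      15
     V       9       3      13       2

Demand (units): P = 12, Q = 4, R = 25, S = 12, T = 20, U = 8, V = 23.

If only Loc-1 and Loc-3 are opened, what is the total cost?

Total cost: 1920

Each client site is assigned to its cheapest site among the open ones.
{Loc-1, Loc-3}: P→Loc-1 6·12=72, Q→Loc-1 10·4=40, R→Loc-3 7·25=175, S→Loc-1 11·12=132, T→Loc-1 6·20=120, U→Loc-3 11·8=88, V→Loc-1 9·23=207. Service 834; fixed 1086; total 1920.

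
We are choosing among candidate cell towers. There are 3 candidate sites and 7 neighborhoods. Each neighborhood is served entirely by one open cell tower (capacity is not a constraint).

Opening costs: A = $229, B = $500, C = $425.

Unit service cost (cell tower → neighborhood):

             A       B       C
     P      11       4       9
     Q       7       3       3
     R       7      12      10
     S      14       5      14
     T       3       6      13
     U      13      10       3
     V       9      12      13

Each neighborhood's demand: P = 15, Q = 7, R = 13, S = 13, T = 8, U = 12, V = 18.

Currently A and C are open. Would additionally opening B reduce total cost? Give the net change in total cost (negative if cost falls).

Current service cost with {A, C}: 651.
Adding B: each neighborhood re-picks its cheapest; new service cost 459, saving 192.
Extra fixed cost: 500. Net change = 500 − 192 = 308.
(Totals: 1305 → 1613.)

No — net change +308 (cost rises by 308).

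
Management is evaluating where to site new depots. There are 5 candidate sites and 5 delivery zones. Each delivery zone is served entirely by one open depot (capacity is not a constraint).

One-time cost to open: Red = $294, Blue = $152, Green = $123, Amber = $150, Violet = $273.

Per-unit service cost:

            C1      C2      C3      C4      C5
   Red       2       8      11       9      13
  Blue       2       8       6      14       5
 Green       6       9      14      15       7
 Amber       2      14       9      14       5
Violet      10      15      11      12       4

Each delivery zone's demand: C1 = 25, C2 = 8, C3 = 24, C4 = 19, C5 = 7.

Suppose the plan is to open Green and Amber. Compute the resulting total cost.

Total cost: 912

Each delivery zone is assigned to its cheapest site among the open ones.
{Green, Amber}: C1→Amber 2·25=50, C2→Green 9·8=72, C3→Amber 9·24=216, C4→Amber 14·19=266, C5→Amber 5·7=35. Service 639; fixed 273; total 912.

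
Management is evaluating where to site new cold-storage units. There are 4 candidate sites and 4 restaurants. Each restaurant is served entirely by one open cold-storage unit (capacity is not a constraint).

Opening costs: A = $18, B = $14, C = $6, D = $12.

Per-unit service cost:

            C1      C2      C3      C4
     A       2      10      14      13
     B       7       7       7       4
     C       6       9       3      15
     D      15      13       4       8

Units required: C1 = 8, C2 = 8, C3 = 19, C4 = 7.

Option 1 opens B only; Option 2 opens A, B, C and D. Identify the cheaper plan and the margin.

Option 2 is cheaper by 80.

Option 1: {B}: C1→B 7·8=56, C2→B 7·8=56, C3→B 7·19=133, C4→B 4·7=28. Service 273; fixed 14; total 287.
Option 2: {A, B, C, D}: C1→A 2·8=16, C2→B 7·8=56, C3→C 3·19=57, C4→B 4·7=28. Service 157; fixed 50; total 207.
Difference: |287 − 207| = 80.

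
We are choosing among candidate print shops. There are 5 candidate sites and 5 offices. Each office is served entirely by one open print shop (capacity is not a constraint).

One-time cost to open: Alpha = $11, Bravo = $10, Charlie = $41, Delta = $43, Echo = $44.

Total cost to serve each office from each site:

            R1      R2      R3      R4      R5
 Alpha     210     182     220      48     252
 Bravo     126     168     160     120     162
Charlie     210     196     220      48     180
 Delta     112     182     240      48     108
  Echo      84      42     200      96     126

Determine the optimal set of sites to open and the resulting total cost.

For any fixed open set, each office goes to its cheapest open site; total = fixed + service.
{Alpha, Bravo, Echo}: R1→Echo 84, R2→Echo 42, R3→Bravo 160, R4→Alpha 48, R5→Echo 126. Service 460; fixed 65; total 525.
{Bravo, Delta, Echo}: R1→Echo 84, R2→Echo 42, R3→Bravo 160, R4→Delta 48, R5→Delta 108. Service 442; fixed 97; total 539.
{Alpha, Bravo, Delta, Echo}: R1→Echo 84, R2→Echo 42, R3→Bravo 160, R4→Alpha 48, R5→Delta 108. Service 442; fixed 108; total 550.
{Alpha, Bravo, Charlie, Delta, Echo}: R1→Echo 84, R2→Echo 42, R3→Bravo 160, R4→Alpha 48, R5→Delta 108. Service 442; fixed 149; total 591.
No other subset beats 525.

Open Alpha, Bravo and Echo; minimum total cost 525.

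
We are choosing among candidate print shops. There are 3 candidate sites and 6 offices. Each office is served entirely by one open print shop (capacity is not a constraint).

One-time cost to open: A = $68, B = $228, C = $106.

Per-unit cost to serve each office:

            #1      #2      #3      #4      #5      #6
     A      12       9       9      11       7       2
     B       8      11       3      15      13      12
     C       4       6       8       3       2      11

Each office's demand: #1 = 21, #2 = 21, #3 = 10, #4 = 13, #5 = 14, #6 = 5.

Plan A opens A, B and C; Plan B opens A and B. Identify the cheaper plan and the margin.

Plan A is cheaper by 215.

Plan A: {A, B, C}: #1→C 4·21=84, #2→C 6·21=126, #3→B 3·10=30, #4→C 3·13=39, #5→C 2·14=28, #6→A 2·5=10. Service 317; fixed 402; total 719.
Plan B: {A, B}: #1→B 8·21=168, #2→A 9·21=189, #3→B 3·10=30, #4→A 11·13=143, #5→A 7·14=98, #6→A 2·5=10. Service 638; fixed 296; total 934.
Difference: |719 − 934| = 215.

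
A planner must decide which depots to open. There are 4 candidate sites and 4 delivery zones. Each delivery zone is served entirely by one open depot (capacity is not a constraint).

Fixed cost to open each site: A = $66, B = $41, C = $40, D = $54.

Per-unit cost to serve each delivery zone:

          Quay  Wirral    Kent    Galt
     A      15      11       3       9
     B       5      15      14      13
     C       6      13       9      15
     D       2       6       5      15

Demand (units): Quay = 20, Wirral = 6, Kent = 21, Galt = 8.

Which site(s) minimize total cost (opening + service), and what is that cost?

For any fixed open set, each delivery zone goes to its cheapest open site; total = fixed + service.
{A, D}: Quay→D 2·20=40, Wirral→D 6·6=36, Kent→A 3·21=63, Galt→A 9·8=72. Service 211; fixed 120; total 331.
{D}: service 301 + fixed 54 = 355
{A, C, D}: service 211 + fixed 160 = 371
{A, B, C, D}: Quay→D 2·20=40, Wirral→D 6·6=36, Kent→A 3·21=63, Galt→A 9·8=72. Service 211; fixed 201; total 412.
No other subset beats 331.

Open A and D; minimum total cost 331.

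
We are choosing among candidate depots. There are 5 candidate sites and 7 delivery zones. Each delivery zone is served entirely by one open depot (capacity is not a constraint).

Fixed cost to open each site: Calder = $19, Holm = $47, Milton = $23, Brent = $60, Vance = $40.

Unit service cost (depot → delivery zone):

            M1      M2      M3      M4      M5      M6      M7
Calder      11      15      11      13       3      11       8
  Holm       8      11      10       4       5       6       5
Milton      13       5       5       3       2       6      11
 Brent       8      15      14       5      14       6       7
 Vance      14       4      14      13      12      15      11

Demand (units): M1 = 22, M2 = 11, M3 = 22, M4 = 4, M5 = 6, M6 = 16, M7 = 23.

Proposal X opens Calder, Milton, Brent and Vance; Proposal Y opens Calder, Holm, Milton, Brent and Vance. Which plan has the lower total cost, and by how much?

Proposal X is cheaper by 1.

Proposal X: {Calder, Milton, Brent, Vance}: M1→Brent 8·22=176, M2→Vance 4·11=44, M3→Milton 5·22=110, M4→Milton 3·4=12, M5→Milton 2·6=12, M6→Milton 6·16=96, M7→Brent 7·23=161. Service 611; fixed 142; total 753.
Proposal Y: {Calder, Holm, Milton, Brent, Vance}: M1→Holm 8·22=176, M2→Vance 4·11=44, M3→Milton 5·22=110, M4→Milton 3·4=12, M5→Milton 2·6=12, M6→Holm 6·16=96, M7→Holm 5·23=115. Service 565; fixed 189; total 754.
Difference: |753 − 754| = 1.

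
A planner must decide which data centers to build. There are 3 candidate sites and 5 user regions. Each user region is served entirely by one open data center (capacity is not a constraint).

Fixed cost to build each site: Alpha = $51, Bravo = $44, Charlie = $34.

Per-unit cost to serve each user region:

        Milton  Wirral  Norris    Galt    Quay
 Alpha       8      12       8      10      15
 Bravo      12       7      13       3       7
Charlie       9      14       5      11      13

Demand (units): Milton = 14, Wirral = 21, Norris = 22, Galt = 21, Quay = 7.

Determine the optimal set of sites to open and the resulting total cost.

For any fixed open set, each user region goes to its cheapest open site; total = fixed + service.
{Bravo, Charlie}: Milton→Charlie 9·14=126, Wirral→Bravo 7·21=147, Norris→Charlie 5·22=110, Galt→Bravo 3·21=63, Quay→Bravo 7·7=49. Service 495; fixed 78; total 573.
{Alpha, Bravo, Charlie}: Milton→Alpha 8·14=112, Wirral→Bravo 7·21=147, Norris→Charlie 5·22=110, Galt→Bravo 3·21=63, Quay→Bravo 7·7=49. Service 481; fixed 129; total 610.
{Alpha, Bravo}: service 547 + fixed 95 = 642
{Charlie}: Milton→Charlie 9·14=126, Wirral→Charlie 14·21=294, Norris→Charlie 5·22=110, Galt→Charlie 11·21=231, Quay→Charlie 13·7=91. Service 852; fixed 34; total 886.
No other subset beats 573.

Open Bravo and Charlie; minimum total cost 573.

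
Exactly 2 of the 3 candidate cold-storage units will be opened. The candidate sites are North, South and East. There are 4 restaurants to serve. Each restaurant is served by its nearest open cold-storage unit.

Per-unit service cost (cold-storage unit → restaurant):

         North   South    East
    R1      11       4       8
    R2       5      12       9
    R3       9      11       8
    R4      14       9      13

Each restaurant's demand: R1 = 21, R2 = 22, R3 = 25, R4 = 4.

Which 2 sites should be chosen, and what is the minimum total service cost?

Choose North and South; total service cost 455.

With exactly 2 open, each restaurant uses its cheapest among the chosen.
{North, South}: R1→South 4·21=84, R2→North 5·22=110, R3→North 9·25=225, R4→South 9·4=36. Service cost 455.
{South, East}: service cost 518
{North, East}: service cost 530
Among all 3 size-2 choices, {North, South} is lowest.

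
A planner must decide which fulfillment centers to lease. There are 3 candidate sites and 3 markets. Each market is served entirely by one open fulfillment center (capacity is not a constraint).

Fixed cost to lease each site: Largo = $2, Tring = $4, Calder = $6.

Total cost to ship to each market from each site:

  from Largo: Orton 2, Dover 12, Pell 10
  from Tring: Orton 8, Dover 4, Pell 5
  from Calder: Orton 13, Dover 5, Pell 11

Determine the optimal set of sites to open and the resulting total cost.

Open Largo and Tring; minimum total cost 17.

For any fixed open set, each market goes to its cheapest open site; total = fixed + service.
{Largo, Tring}: Orton→Largo 2, Dover→Tring 4, Pell→Tring 5. Service 11; fixed 6; total 17.
{Tring}: Orton→Tring 8, Dover→Tring 4, Pell→Tring 5. Service 17; fixed 4; total 21.
{Largo, Tring, Calder}: service 11 + fixed 12 = 23
{Largo}: service 24 + fixed 2 = 26
(All 7 nonempty subsets were checked; Largo and Tring is lowest.)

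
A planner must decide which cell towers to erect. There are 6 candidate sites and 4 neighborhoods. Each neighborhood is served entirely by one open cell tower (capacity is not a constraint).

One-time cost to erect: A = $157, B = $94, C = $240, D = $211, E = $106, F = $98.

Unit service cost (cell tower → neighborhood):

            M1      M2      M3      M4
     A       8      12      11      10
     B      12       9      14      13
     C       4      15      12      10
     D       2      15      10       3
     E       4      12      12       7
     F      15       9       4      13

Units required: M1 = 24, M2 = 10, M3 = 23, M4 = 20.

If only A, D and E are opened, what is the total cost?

Each neighborhood is assigned to its cheapest site among the open ones.
{A, D, E}: M1→D 2·24=48, M2→A 12·10=120, M3→D 10·23=230, M4→D 3·20=60. Service 458; fixed 474; total 932.

Total cost: 932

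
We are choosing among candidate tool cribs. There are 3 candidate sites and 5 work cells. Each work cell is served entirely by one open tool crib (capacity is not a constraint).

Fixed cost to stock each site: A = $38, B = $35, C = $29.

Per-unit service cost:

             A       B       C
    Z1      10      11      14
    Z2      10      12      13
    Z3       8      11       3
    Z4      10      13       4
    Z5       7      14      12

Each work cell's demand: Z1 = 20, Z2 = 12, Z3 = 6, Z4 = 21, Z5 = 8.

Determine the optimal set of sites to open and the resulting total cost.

For any fixed open set, each work cell goes to its cheapest open site; total = fixed + service.
{A, C}: Z1→A 10·20=200, Z2→A 10·12=120, Z3→C 3·6=18, Z4→C 4·21=84, Z5→A 7·8=56. Service 478; fixed 67; total 545.
{A, B, C}: Z1→A 10·20=200, Z2→A 10·12=120, Z3→C 3·6=18, Z4→C 4·21=84, Z5→A 7·8=56. Service 478; fixed 102; total 580.
{B, C}: service 562 + fixed 64 = 626
{C}: Z1→C 14·20=280, Z2→C 13·12=156, Z3→C 3·6=18, Z4→C 4·21=84, Z5→C 12·8=96. Service 634; fixed 29; total 663.
No other subset beats 545.

Open A and C; minimum total cost 545.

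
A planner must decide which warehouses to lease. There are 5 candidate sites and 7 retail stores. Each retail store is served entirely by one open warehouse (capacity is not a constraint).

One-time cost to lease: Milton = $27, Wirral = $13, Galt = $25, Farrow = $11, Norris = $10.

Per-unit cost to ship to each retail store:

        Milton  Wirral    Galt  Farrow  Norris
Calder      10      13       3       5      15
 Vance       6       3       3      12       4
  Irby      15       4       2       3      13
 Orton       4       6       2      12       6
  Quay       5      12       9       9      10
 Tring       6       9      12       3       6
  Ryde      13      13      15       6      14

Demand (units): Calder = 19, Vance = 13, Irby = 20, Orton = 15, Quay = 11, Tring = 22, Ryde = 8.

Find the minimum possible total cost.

Minimum total cost: 398

For any fixed open set, each retail store goes to its cheapest open site; total = fixed + service.
{Milton, Galt, Farrow}: Calder→Galt 3·19=57, Vance→Galt 3·13=39, Irby→Galt 2·20=40, Orton→Galt 2·15=30, Quay→Milton 5·11=55, Tring→Farrow 3·22=66, Ryde→Farrow 6·8=48. Service 335; fixed 63; total 398.
{Milton, Galt, Farrow, Norris}: Calder→Galt 3·19=57, Vance→Galt 3·13=39, Irby→Galt 2·20=40, Orton→Galt 2·15=30, Quay→Milton 5·11=55, Tring→Farrow 3·22=66, Ryde→Farrow 6·8=48. Service 335; fixed 73; total 408.
{Milton, Wirral, Galt, Farrow}: Calder→Galt 3·19=57, Vance→Wirral 3·13=39, Irby→Galt 2·20=40, Orton→Galt 2·15=30, Quay→Milton 5·11=55, Tring→Farrow 3·22=66, Ryde→Farrow 6·8=48. Service 335; fixed 76; total 411.
{Milton, Wirral, Galt, Farrow, Norris}: service 335 + fixed 86 = 421
No other subset beats 398.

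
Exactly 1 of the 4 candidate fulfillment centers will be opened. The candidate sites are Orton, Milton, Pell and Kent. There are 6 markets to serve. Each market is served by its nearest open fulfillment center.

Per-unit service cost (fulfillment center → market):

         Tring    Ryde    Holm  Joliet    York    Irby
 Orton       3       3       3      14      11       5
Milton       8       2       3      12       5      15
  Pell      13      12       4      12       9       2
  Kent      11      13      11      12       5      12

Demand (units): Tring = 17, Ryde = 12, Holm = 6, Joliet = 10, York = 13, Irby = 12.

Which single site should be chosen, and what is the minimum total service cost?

With exactly 1 open, each market uses its cheapest among the chosen.
{Orton}: Tring→Orton 3·17=51, Ryde→Orton 3·12=36, Holm→Orton 3·6=18, Joliet→Orton 14·10=140, York→Orton 11·13=143, Irby→Orton 5·12=60. Service cost 448.
{Milton}: service cost 543
{Pell}: service cost 650
Among all 4 size-1 choices, {Orton} is lowest.

Choose Orton only; total service cost 448.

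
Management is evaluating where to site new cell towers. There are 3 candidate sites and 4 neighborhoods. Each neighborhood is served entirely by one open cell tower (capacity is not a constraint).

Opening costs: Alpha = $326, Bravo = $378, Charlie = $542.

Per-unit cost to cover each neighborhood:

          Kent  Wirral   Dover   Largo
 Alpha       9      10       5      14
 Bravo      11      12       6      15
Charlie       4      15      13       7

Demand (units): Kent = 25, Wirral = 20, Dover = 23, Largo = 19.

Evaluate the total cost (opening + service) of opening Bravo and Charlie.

Total cost: 1531

Each neighborhood is assigned to its cheapest site among the open ones.
{Bravo, Charlie}: Kent→Charlie 4·25=100, Wirral→Bravo 12·20=240, Dover→Bravo 6·23=138, Largo→Charlie 7·19=133. Service 611; fixed 920; total 1531.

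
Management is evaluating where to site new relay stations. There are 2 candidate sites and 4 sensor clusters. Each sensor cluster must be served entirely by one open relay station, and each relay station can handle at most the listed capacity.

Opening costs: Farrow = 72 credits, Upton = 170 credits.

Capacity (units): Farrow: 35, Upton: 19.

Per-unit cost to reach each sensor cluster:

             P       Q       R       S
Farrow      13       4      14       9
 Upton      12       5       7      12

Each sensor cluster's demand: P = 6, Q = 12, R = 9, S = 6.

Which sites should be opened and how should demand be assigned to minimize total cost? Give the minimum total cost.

Open {Farrow}: P→Farrow 13·6=78, Q→Farrow 4·12=48, R→Farrow 14·9=126, S→Farrow 9·6=54.
Loads: Farrow carries 33/35. Service 306; fixed 72; total 378.
Next best feasible plan costs 479.

Minimum total cost: 378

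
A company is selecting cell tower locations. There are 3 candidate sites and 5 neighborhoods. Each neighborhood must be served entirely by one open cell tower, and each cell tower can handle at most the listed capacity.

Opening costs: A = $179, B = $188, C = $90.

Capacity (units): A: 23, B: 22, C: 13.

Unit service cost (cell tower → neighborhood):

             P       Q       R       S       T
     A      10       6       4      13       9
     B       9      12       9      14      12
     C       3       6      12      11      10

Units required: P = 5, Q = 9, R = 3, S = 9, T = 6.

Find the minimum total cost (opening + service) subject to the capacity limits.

Minimum total cost: 527

Open {A, C}: P→C 3·5=15, Q→A 6·9=54, R→A 4·3=12, S→A 13·9=117, T→C 10·6=60.
Loads: A carries 21/23, C carries 11/13. Service 258; fixed 269; total 527.
Next best feasible plan costs 538.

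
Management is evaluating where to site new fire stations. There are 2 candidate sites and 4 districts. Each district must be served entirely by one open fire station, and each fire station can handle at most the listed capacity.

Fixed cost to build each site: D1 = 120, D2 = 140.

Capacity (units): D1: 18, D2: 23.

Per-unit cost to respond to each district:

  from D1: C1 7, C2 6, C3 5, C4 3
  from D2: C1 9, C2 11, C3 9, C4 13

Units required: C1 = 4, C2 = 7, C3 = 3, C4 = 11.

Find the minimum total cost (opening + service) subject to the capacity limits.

Open {D1, D2}: C1→D2 9·4=36, C2→D1 6·7=42, C3→D2 9·3=27, C4→D1 3·11=33.
Loads: D1 carries 18/18, D2 carries 7/23. Service 138; fixed 260; total 398.
Next best feasible plan costs 413.

Minimum total cost: 398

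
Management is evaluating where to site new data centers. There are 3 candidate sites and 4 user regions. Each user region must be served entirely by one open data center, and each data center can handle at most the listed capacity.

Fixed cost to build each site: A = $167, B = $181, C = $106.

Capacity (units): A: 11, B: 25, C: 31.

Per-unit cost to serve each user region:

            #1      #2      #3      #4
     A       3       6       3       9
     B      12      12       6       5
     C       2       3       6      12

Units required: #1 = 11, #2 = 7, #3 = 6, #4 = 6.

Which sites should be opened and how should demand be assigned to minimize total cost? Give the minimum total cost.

Minimum total cost: 257

Open {C}: #1→C 2·11=22, #2→C 3·7=21, #3→C 6·6=36, #4→C 12·6=72.
Loads: C carries 30/31. Service 151; fixed 106; total 257.
Next best feasible plan costs 396.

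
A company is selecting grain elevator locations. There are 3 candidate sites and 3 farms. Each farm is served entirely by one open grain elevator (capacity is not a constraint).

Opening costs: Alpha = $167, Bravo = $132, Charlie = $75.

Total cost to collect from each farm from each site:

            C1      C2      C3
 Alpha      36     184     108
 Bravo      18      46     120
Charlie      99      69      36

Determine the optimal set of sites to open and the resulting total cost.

Open Charlie only; minimum total cost 279.

For any fixed open set, each farm goes to its cheapest open site; total = fixed + service.
{Charlie}: C1→Charlie 99, C2→Charlie 69, C3→Charlie 36. Service 204; fixed 75; total 279.
{Bravo, Charlie}: service 100 + fixed 207 = 307
{Bravo}: service 184 + fixed 132 = 316
{Alpha, Bravo, Charlie}: service 100 + fixed 374 = 474
No other subset beats 279.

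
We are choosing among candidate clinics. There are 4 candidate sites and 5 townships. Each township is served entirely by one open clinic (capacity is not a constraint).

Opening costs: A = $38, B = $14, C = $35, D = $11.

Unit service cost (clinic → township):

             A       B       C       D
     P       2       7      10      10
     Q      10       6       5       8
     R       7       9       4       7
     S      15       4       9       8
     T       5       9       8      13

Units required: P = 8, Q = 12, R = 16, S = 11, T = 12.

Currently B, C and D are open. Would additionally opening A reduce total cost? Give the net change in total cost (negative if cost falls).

Yes — net change −38 (cost falls by 38).

Current service cost with {B, C, D}: 320.
Adding A: each township re-picks its cheapest; new service cost 244, saving 76.
Extra fixed cost: 38. Net change = 38 − 76 = -38.
(Totals: 380 → 342.)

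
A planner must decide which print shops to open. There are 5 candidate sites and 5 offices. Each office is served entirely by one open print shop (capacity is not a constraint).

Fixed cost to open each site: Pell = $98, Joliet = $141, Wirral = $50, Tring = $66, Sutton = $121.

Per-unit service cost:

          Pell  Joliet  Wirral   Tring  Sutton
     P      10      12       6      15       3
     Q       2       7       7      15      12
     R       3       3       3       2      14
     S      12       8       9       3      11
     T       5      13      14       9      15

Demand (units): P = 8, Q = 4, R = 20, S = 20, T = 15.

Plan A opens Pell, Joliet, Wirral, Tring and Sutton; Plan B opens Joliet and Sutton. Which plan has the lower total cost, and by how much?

Plan A: {Pell, Joliet, Wirral, Tring, Sutton}: P→Sutton 3·8=24, Q→Pell 2·4=8, R→Tring 2·20=40, S→Tring 3·20=60, T→Pell 5·15=75. Service 207; fixed 476; total 683.
Plan B: {Joliet, Sutton}: P→Sutton 3·8=24, Q→Joliet 7·4=28, R→Joliet 3·20=60, S→Joliet 8·20=160, T→Joliet 13·15=195. Service 467; fixed 262; total 729.
Difference: |683 − 729| = 46.

Plan A is cheaper by 46.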